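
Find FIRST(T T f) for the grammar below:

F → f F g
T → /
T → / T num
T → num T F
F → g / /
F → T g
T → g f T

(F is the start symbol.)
{ '/', 'g', 'num' }

FIRST sets of the non-terminals involved (from the grammar, by fixed-point iteration):
  FIRST(T) = { '/', 'g', 'num' }

To compute FIRST(T T f), process the symbols left to right:
Symbol T is a non-terminal. Add FIRST(T) \ {ε} = { '/', 'g', 'num' }
T is not nullable (ε ∉ FIRST(T)), so stop here.
FIRST(T T f) = { '/', 'g', 'num' }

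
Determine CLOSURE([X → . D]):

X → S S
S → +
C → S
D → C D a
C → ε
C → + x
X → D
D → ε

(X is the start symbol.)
To compute CLOSURE, for each item [A → α.Bβ] where B is a non-terminal, add [B → .γ] for all productions B → γ; repeat for the newly added items until nothing changes.

Start with: [X → . D]
  [X → . D] has the dot before D: add [D → . C D a], [D → .]
  [D → . C D a] has the dot before C: add [C → . S], [C → .], [C → . + x]
  [C → . S] has the dot before S: add [S → . +]
No further items can be added.

CLOSURE = { [C → . + x], [C → . S], [C → .], [D → . C D a], [D → .], [S → . +], [X → . D] }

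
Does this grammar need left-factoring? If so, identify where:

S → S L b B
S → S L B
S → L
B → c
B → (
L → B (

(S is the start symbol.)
Yes, S has productions with common prefix 'S L'

Left-factoring is needed when two productions for the same non-terminal
share a common prefix on the right-hand side.

Productions for S:
  S → S L b B
  S → S L B
  S → L
Productions for B:
  B → c
  B → (

Found common prefix 'S L' in productions for S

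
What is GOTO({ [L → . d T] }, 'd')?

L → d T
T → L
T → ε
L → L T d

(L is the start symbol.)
{ [L → . L T d], [L → . d T], [L → d . T], [T → . L], [T → .] }

GOTO(I, 'd') = CLOSURE({ [A → αX.β] : [A → α.Xβ] ∈ I, X = 'd' })

Items with dot before 'd', with the dot advanced:
  [L → . d T] → [L → d . T]
Closure of the advanced items:
  [L → d . T] has the dot before T: add [T → . L], [T → .]
  [T → . L] has the dot before L: add [L → . d T], [L → . L T d]

GOTO = { [L → . L T d], [L → . d T], [L → d . T], [T → . L], [T → .] }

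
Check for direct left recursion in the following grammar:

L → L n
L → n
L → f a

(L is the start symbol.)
Yes, L is left-recursive

L → L n: LEFT RECURSIVE (starts with L)
L → n: starts with n
L → f a: starts with f

The grammar has direct left recursion on: L.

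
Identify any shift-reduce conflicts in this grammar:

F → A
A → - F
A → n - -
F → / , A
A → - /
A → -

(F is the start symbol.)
Yes — I1: [A → - .] vs [A → . -]; I10: [A → - / .] vs [F → / . , A]

Augment with F' → F and build the canonical LR(0) collection (I0 = CLOSURE({[F' → . F]}), then GOTO on every symbol after a dot until no new states appear). It has 12 states:
  I0: { [A → . - /], [A → . - F], [A → . -], [A → . n - -], [F → . / , A], [F → . A], [F' → . F] }  — shift
  I1: { [A → - . /], [A → - . F], [A → - .], [A → . - /], [A → . - F], [A → . -], [A → . n - -], [F → . / , A], [F → . A] }  — shift, reduce
  I2: { [F → / . , A] }  — shift
  I3: { [F → A .] }  — reduce
  I4: { [F' → F .] }  — accept
  I5: { [A → n . - -] }  — shift
  I6: { [A → n - . -] }  — shift
  I7: { [A → n - - .] }  — reduce
  I8: { [A → . - /], [A → . - F], [A → . -], [A → . n - -], [F → / , . A] }  — shift
  I9: { [F → / , A .] }  — reduce
  I10: { [A → - / .], [F → / . , A] }  — shift, reduce
  I11: { [A → - F .] }  — reduce

I1 contains reduce item [A → - .] and shift items [A → . -], [A → . - /], [A → - . /], [A → . - F], [A → . n - -], [F → . / , A] — shift-reduce conflict.
I10 contains reduce item [A → - / .] and shift item [F → / . , A] — shift-reduce conflict.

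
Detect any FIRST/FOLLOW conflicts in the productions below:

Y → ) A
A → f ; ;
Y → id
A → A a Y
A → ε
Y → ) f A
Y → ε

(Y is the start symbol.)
Yes. A → A a Y with FOLLOW(A) on { 'a' }

A FIRST/FOLLOW conflict occurs when a non-terminal N has a nullable alternative N → β (β ⇒* ε) and another alternative N → α with FIRST(α) ∩ FOLLOW(N) ≠ ∅: on such a lookahead the parser cannot decide between expanding α and letting N vanish via β.

Nullable non-terminals: A, Y.
FIRST sets used below: FIRST(A) = { 'a', 'f', ε }

A: nullable alternative(s) A → ε; FOLLOW(A) = { $, 'a' }
  A → f ; ;: FIRST \ {ε} = { 'f' } — disjoint from FOLLOW(A)
  A → A a Y: FIRST \ {ε} = { 'a', 'f' } — overlaps FOLLOW(A) on { 'a' }: CONFLICT
  A → ε: FIRST \ {ε} = { } — this is the only nullable alternative, skip

Y: nullable alternative(s) Y → ε; FOLLOW(Y) = { $, 'a' }
  Y → ) A: FIRST \ {ε} = { ')' } — disjoint from FOLLOW(Y)
  Y → id: FIRST \ {ε} = { 'id' } — disjoint from FOLLOW(Y)
  Y → ) f A: FIRST \ {ε} = { ')' } — disjoint from FOLLOW(Y)
  Y → ε: FIRST \ {ε} = { } — this is the only nullable alternative, skip

So the grammar has 1 FIRST/FOLLOW conflict (marked CONFLICT above).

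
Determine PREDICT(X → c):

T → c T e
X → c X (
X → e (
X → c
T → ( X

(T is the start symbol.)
PREDICT(X → c) = (FIRST(RHS) \ {ε}) ∪ (FOLLOW(X) if ε ∈ FIRST(RHS), i.e. RHS ⇒* ε)
FIRST(c) = { 'c' }
ε ∉ FIRST(c), so FOLLOW(X) is not added.
PREDICT(X → c) = { 'c' }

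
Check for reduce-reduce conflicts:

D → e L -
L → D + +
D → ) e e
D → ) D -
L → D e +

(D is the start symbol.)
No reduce-reduce conflicts

Augment with D' → D and build the canonical LR(0) collection (I0 = CLOSURE({[D' → . D]}), then GOTO on every symbol after a dot until no new states appear). It has 15 states:
  I0: { [D → . ) D -], [D → . ) e e], [D → . e L -], [D' → . D] }  — shift
  I1: { [D → ) . D -], [D → ) . e e], [D → . ) D -], [D → . ) e e], [D → . e L -] }  — shift
  I2: { [D' → D .] }  — accept
  I3: { [D → . ) D -], [D → . ) e e], [D → . e L -], [D → e . L -], [L → . D + +], [L → . D e +] }  — shift
  I4: { [L → D . + +], [L → D . e +] }  — shift
  I5: { [D → e L . -] }  — shift
  I6: { [D → e L - .] }  — reduce
  I7: { [L → D + . +] }  — shift
  I8: { [L → D e . +] }  — shift
  I9: { [L → D e + .] }  — reduce
  I10: { [L → D + + .] }  — reduce
  I11: { [D → ) D . -] }  — shift
  I12: { [D → ) e . e], [D → . ) D -], [D → . ) e e], [D → . e L -], [D → e . L -], [L → . D + +], [L → . D e +] }  — shift
  I13: { [D → ) e e .], [D → . ) D -], [D → . ) e e], [D → . e L -], [D → e . L -], [L → . D + +], [L → . D e +] }  — shift, reduce
  I14: { [D → ) D - .] }  — reduce

No state contains more than one complete item.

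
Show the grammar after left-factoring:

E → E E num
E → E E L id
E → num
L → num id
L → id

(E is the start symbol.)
Left-factoring transforms A → αβ₁ | αβ₂ into A → αA' and A' → β₁ | β₂
(α is the longest common prefix among the alternatives). Repeat until
no nonterminal has two alternatives with a common prefix.

Round 1: E has alternatives sharing prefix 'E E'. Introduce E': E → E E E'
  Add: E' → num
  Add: E' → L id

No remaining common prefixes — done.

Resulting grammar:
E → E E E'
E' → num
E' → L id
E → num
L → num id
L → id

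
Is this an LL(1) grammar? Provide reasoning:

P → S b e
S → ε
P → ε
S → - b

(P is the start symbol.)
Yes, the grammar is LL(1).

Relevant sets:
  FIRST(S) = { '-', ε }
  FOLLOW(P) = { $ }
  FOLLOW(S) = { 'b' }

For P:
  PREDICT(P → S b e) = { '-', 'b' }
  PREDICT(P → ε) = { $ }
For S:
  PREDICT(S → ε) = { 'b' }
  PREDICT(S → '-' b) = { '-' }

All predict sets are disjoint. The grammar IS LL(1).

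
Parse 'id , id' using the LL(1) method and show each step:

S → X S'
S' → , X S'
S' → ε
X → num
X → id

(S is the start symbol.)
LL(1) parsing maintains a stack (initially the start symbol over $) and the input. At each step: if the stack top is a terminal, match it against the current input token; if it is a non-terminal N, replace it with the RHS of M[N, lookahead] (the unique production whose predict set contains the lookahead).

Stack is shown with the top on the left.

Stack     Input      Action
---------------------------
S $       id , id $  output S → X S'
X S' $    id , id $  output X → id
id S' $   id , id $  match 'id'
S' $      , id $     output S' → , X S'
, X S' $  , id $     match ','
X S' $    id $       output X → id
id S' $   id $       match 'id'
S' $      $          output S' → ε
$         $          accept

The string is accepted.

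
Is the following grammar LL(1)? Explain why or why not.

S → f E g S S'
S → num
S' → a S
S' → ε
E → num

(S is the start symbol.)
A grammar is LL(1) if for each non-terminal N with multiple productions, the predict sets of those productions are pairwise disjoint, where PREDICT(N → α) = (FIRST(α) \ {ε}) ∪ (FOLLOW(N) if α ⇒* ε).

Relevant sets:
  FOLLOW(S') = { $, 'a' }

For S:
  PREDICT(S → f E g S S') = { 'f' }
  PREDICT(S → num) = { 'num' }
For S':
  PREDICT(S' → a S) = { 'a' }
  PREDICT(S' → ε) = { $, 'a' }
E has a single production, so nothing to check there.

Conflict found: Predict set conflict for S': { 'a' }
The grammar is NOT LL(1).

Answer: No. Predict set conflict for S': { 'a' }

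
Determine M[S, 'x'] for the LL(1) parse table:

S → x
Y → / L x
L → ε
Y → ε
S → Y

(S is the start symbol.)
S → x

To find M[S, 'x'], we find productions for S where 'x' is in the predict set (PREDICT(N → α) = (FIRST(α) \ {ε}) ∪ (FOLLOW(N) if α ⇒* ε)).

Relevant sets:
  FIRST(Y) = { '/', ε }
  FOLLOW(S) = { $ }

S → x: PREDICT = { 'x' }
  'x' is in predict set, so this production goes in M[S, 'x']
S → Y: PREDICT = { $, '/' }

M[S, 'x'] = S → x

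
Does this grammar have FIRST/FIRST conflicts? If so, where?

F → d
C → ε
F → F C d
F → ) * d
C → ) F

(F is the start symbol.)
FIRST sets of the non-terminals at (or reachable through a nullable prefix from) the front of some alternative:
  FIRST(F) = { ')', 'd' }

Productions for F:
  F → d: FIRST = { 'd' }
  F → F C d: FIRST = { ')', 'd' }
  F → ) * d: FIRST = { ')' }
Productions for C:
  C → ε: FIRST = { ε }
  C → ) F: FIRST = { ')' }

Conflict for F: F → d and F → F C d
  Overlap: { 'd' }
Conflict for F: F → F C d and F → ) * d
  Overlap: { ')' }

Answer: Yes. F → d / F → F C d on { 'd' }; F → F C d / F → ')' '*' d on { ')' }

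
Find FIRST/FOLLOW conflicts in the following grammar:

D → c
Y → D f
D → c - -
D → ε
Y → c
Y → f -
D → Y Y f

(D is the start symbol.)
Nullable non-terminals: D.
FIRST sets used below: FIRST(Y) = { 'c', 'f' }

D: nullable alternative(s) D → ε; FOLLOW(D) = { $, 'f' }
  D → c: FIRST \ {ε} = { 'c' } — disjoint from FOLLOW(D)
  D → c - -: FIRST \ {ε} = { 'c' } — disjoint from FOLLOW(D)
  D → ε: FIRST \ {ε} = { } — this is the only nullable alternative, skip
  D → Y Y f: FIRST \ {ε} = { 'c', 'f' } — overlaps FOLLOW(D) on { 'f' }: CONFLICT

Y has no nullable alternative, so no FIRST/FOLLOW check is needed there.

So the grammar has 1 FIRST/FOLLOW conflict (marked CONFLICT above).

Answer: Yes. D → Y Y f with FOLLOW(D) on { 'f' }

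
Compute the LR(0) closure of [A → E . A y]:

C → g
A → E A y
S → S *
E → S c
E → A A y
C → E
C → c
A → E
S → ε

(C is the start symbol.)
To compute CLOSURE, for each item [A → α.Bβ] where B is a non-terminal, add [B → .γ] for all productions B → γ; repeat for the newly added items until nothing changes.

Start with: [A → E . A y]
  [A → E . A y] has the dot before A: add [A → . E A y], [A → . E]
  [A → . E A y] has the dot before E: add [E → . S c], [E → . A A y]
  [E → . S c] has the dot before S: add [S → . S *], [S → .]
No further items can be added.

CLOSURE = { [A → . E A y], [A → . E], [A → E . A y], [E → . A A y], [E → . S c], [S → . S *], [S → .] }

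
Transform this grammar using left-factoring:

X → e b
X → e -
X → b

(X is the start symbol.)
X → e X'
X' → b
X' → -
X → b

Left-factoring transforms A → αβ₁ | αβ₂ into A → αA' and A' → β₁ | β₂
(α is the longest common prefix among the alternatives). Repeat until
no nonterminal has two alternatives with a common prefix.

Round 1: X has alternatives sharing prefix 'e'. Introduce X': X → e X'
  Add: X' → b
  Add: X' → -

No remaining common prefixes — done.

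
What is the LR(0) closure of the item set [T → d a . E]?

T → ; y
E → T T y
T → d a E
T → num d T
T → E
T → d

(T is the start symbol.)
To compute CLOSURE, for each item [A → α.Bβ] where B is a non-terminal, add [B → .γ] for all productions B → γ; repeat for the newly added items until nothing changes.

Start with: [T → d a . E]
  [T → d a . E] has the dot before E: add [E → . T T y]
  [E → . T T y] has the dot before T: add [T → . ; y], [T → . d a E], [T → . num d T], [T → . E], [T → . d]
No further items can be added.

CLOSURE = { [E → . T T y], [T → . ; y], [T → . E], [T → . d a E], [T → . d], [T → . num d T], [T → d a . E] }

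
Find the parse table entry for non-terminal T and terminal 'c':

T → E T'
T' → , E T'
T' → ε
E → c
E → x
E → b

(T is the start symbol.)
T → E T'

To find M[T, 'c'], we find productions for T where 'c' is in the predict set (PREDICT(N → α) = (FIRST(α) \ {ε}) ∪ (FOLLOW(N) if α ⇒* ε)).

Relevant sets:
  FIRST(E) = { 'b', 'c', 'x' }

T → E T': PREDICT = { 'b', 'c', 'x' }
  'c' is in predict set, so this production goes in M[T, 'c']

M[T, 'c'] = T → E T'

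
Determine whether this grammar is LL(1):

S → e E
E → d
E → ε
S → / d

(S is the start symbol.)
Relevant sets:
  FOLLOW(E) = { $ }

For S:
  PREDICT(S → e E) = { 'e' }
  PREDICT(S → '/' d) = { '/' }
For E:
  PREDICT(E → d) = { 'd' }
  PREDICT(E → ε) = { $ }

All predict sets are disjoint. The grammar IS LL(1).

Answer: Yes, the grammar is LL(1).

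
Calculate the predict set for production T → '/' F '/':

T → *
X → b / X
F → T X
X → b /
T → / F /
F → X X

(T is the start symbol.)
PREDICT(T → '/' F '/') = (FIRST(RHS) \ {ε}) ∪ (FOLLOW(T) if ε ∈ FIRST(RHS), i.e. RHS ⇒* ε)
FIRST('/' F '/') = { '/' }
ε ∉ FIRST('/' F '/'), so FOLLOW(T) is not added.
PREDICT(T → '/' F '/') = { '/' }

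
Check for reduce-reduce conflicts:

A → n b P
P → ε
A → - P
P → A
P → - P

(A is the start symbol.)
Augment with A' → A and build the canonical LR(0) collection (I0 = CLOSURE({[A' → . A]}), then GOTO on every symbol after a dot until no new states appear). It has 10 states:
  I0: { [A → . - P], [A → . n b P], [A' → . A] }  — shift
  I1: { [A → - . P], [A → . - P], [A → . n b P], [P → . - P], [P → . A], [P → .] }  — shift, reduce
  I2: { [A' → A .] }  — accept
  I3: { [A → n . b P] }  — shift
  I4: { [A → . - P], [A → . n b P], [A → n b . P], [P → . - P], [P → . A], [P → .] }  — shift, reduce
  I5: { [A → - . P], [A → . - P], [A → . n b P], [P → - . P], [P → . - P], [P → . A], [P → .] }  — shift, reduce
  I6: { [P → A .] }  — reduce
  I7: { [A → n b P .] }  — reduce
  I8: { [A → - P .], [P → - P .] }  — 2 reduces
  I9: { [A → - P .] }  — reduce

I8 contains complete items [A → - P .], [P → - P .] — reduce-reduce conflict.

Answer: Yes — I8: [A → - P .] vs [P → - P .]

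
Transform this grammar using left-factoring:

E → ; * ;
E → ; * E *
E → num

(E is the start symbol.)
E → ; * E'
E' → ;
E' → E *
E → num

Left-factoring transforms A → αβ₁ | αβ₂ into A → αA' and A' → β₁ | β₂
(α is the longest common prefix among the alternatives). Repeat until
no nonterminal has two alternatives with a common prefix.

Round 1: E has alternatives sharing prefix '; *'. Introduce E': E → ; * E'
  Add: E' → ;
  Add: E' → E *

No remaining common prefixes — done.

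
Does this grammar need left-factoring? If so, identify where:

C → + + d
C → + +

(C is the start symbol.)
Left-factoring is needed when two productions for the same non-terminal
share a common prefix on the right-hand side.

Productions for C:
  C → + + d
  C → + +

Found common prefix '+ +' in productions for C

Answer: Yes, C has productions with common prefix '+ +'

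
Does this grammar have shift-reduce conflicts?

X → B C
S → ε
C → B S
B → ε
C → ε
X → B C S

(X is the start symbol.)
No shift-reduce conflicts

A shift-reduce conflict occurs when an LR(0) state has both:
  - a complete (reduce) item [A → α .] (dot at the end), and
  - a shift item [B → β . c γ] (dot before a terminal).

Augment with X' → X and build the canonical LR(0) collection (I0 = CLOSURE({[X' → . X]}), then GOTO on every symbol after a dot until no new states appear). It has 7 states:
  I0: { [B → .], [X → . B C S], [X → . B C], [X' → . X] }  — reduce
  I1: { [B → .], [C → . B S], [C → .], [X → B . C S], [X → B . C] }  — 2 reduces
  I2: { [X' → X .] }  — accept
  I3: { [C → B . S], [S → .] }  — reduce
  I4: { [S → .], [X → B C . S], [X → B C .] }  — 2 reduces
  I5: { [X → B C S .] }  — reduce
  I6: { [C → B S .] }  — reduce

No state contains both a complete item and a shift item.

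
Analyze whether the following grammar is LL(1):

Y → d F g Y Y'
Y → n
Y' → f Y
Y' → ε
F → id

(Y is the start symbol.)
No. Predict set conflict for Y': { 'f' }

Relevant sets:
  FOLLOW(Y') = { $, 'f' }

For Y:
  PREDICT(Y → d F g Y Y') = { 'd' }
  PREDICT(Y → n) = { 'n' }
For Y':
  PREDICT(Y' → f Y) = { 'f' }
  PREDICT(Y' → ε) = { $, 'f' }
F has a single production, so nothing to check there.

Conflict found: Predict set conflict for Y': { 'f' }
The grammar is NOT LL(1).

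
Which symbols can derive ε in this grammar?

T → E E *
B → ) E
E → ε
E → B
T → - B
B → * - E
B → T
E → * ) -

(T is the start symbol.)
A non-terminal is nullable if it can derive ε (the empty string): either it has an ε-production, or it has a production whose right-hand side consists entirely of nullable non-terminals.

ε-productions: E → ε
So E is immediately nullable.
No further non-terminal can be added: every production for the remaining non-terminals contains a terminal or a non-nullable non-terminal.
Nullable = { 'E' }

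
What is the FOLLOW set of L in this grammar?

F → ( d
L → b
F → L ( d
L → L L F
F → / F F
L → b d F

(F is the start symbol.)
{ '(', '/', 'b' }

In F → L ( d: L is followed by '(' d, add FIRST('(' d) \ {ε} = { '(' }
In L → L L F: L is followed by L F, add FIRST(L F) \ {ε} = { 'b' }
In L → L L F: L is followed by F, add FIRST(F) \ {ε} = { '(', '/', 'b' }

Taking the union: FOLLOW(L) = { '(', '/', 'b' }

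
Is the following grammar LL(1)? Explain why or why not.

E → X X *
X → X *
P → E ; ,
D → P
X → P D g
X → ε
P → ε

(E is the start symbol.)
Relevant sets:
  FIRST(X) = { '*', 'g', ε }
  FIRST(P) = { '*', 'g', ε }
  FIRST(D) = { '*', 'g', ε }
  FIRST(E) = { '*', 'g' }
  FOLLOW(X) = { '*', 'g' }
  FOLLOW(P) = { '*', 'g' }

For X:
  PREDICT(X → X '*') = { '*', 'g' }
  PREDICT(X → P D g) = { '*', 'g' }
  PREDICT(X → ε) = { '*', 'g' }
For P:
  PREDICT(P → E ';' ',') = { '*', 'g' }
  PREDICT(P → ε) = { '*', 'g' }
E, D have a single production, so nothing to check there.

Conflict found: Predict set conflict for X: { '*', 'g' }
The grammar is NOT LL(1).

Answer: No. Predict set conflict for X: { '*', 'g' }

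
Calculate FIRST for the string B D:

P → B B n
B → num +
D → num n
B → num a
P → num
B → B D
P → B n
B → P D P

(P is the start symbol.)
FIRST sets of the non-terminals involved (from the grammar, by fixed-point iteration):
  FIRST(B) = { 'num' }

To compute FIRST(B D), process the symbols left to right:
Symbol B is a non-terminal. Add FIRST(B) \ {ε} = { 'num' }
B is not nullable (ε ∉ FIRST(B)), so stop here.
FIRST(B D) = { 'num' }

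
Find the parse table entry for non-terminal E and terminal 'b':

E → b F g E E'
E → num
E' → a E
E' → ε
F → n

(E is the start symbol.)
E → b F g E E'

To find M[E, 'b'], we find productions for E where 'b' is in the predict set (PREDICT(N → α) = (FIRST(α) \ {ε}) ∪ (FOLLOW(N) if α ⇒* ε)).

E → b F g E E': PREDICT = { 'b' }
  'b' is in predict set, so this production goes in M[E, 'b']
E → num: PREDICT = { 'num' }

M[E, 'b'] = E → b F g E E'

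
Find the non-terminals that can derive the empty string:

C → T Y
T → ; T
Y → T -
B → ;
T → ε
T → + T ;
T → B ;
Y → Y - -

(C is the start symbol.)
{ 'T' }

ε-productions: T → ε
So T is immediately nullable.
No further non-terminal can be added: every production for the remaining non-terminals contains a terminal or a non-nullable non-terminal.
Nullable = { 'T' }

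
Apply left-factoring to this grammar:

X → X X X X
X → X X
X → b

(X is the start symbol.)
X → X X X'
X' → X X
X' → ε
X → b

Left-factoring transforms A → αβ₁ | αβ₂ into A → αA' and A' → β₁ | β₂
(α is the longest common prefix among the alternatives). Repeat until
no nonterminal has two alternatives with a common prefix.

Round 1: X has alternatives sharing prefix 'X X'. Introduce X': X → X X X'
  Add: X' → X X
  Add: X' → ε

No remaining common prefixes — done.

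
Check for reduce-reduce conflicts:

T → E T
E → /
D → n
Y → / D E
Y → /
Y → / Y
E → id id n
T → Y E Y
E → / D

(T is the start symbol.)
Augment with T' → T and build the canonical LR(0) collection (I0 = CLOSURE({[T' → . T]}), then GOTO on every symbol after a dot until no new states appear). It has 19 states:
  I0: { [E → . / D], [E → . /], [E → . id id n], [T → . E T], [T → . Y E Y], [T' → . T], [Y → . / D E], [Y → . / Y], [Y → . /] }  — shift
  I1: { [D → . n], [E → / . D], [E → / .], [Y → . / D E], [Y → . / Y], [Y → . /], [Y → / . D E], [Y → / . Y], [Y → / .] }  — shift, 2 reduces
  I2: { [E → . / D], [E → . /], [E → . id id n], [T → . E T], [T → . Y E Y], [T → E . T], [Y → . / D E], [Y → . / Y], [Y → . /] }  — shift
  I3: { [T' → T .] }  — accept
  I4: { [E → . / D], [E → . /], [E → . id id n], [T → Y . E Y] }  — shift
  I5: { [E → id . id n] }  — shift
  I6: { [E → id id . n] }  — shift
  I7: { [E → id id n .] }  — reduce
  I8: { [D → . n], [E → / . D], [E → / .] }  — shift, reduce
  I9: { [T → Y E . Y], [Y → . / D E], [Y → . / Y], [Y → . /] }  — shift
  I10: { [D → . n], [Y → . / D E], [Y → . / Y], [Y → . /], [Y → / . D E], [Y → / . Y], [Y → / .] }  — shift, reduce
  I11: { [T → Y E Y .] }  — reduce
  I12: { [E → . / D], [E → . /], [E → . id id n], [Y → / D . E] }  — shift
  I13: { [Y → / Y .] }  — reduce
  I14: { [D → n .] }  — reduce
  I15: { [Y → / D E .] }  — reduce
  I16: { [E → / D .] }  — reduce
  I17: { [T → E T .] }  — reduce
  I18: { [E → . / D], [E → . /], [E → . id id n], [E → / D .], [Y → / D . E] }  — shift, reduce

I1 contains complete items [E → / .], [Y → / .] — reduce-reduce conflict.

Answer: Yes — I1: [E → / .] vs [Y → / .]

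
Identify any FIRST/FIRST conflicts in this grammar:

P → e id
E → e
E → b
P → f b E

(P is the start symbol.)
Productions for P:
  P → e id: FIRST = { 'e' }
  P → f b E: FIRST = { 'f' }
Productions for E:
  E → e: FIRST = { 'e' }
  E → b: FIRST = { 'b' }

All alternatives of each non-terminal have pairwise disjoint FIRST sets.

Answer: No FIRST/FIRST conflicts.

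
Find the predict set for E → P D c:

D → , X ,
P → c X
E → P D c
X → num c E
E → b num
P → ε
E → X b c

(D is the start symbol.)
{ ',', 'c' }

PREDICT(E → P D c) = (FIRST(RHS) \ {ε}) ∪ (FOLLOW(E) if ε ∈ FIRST(RHS), i.e. RHS ⇒* ε)
FIRST(P) = { 'c', ε }
FIRST(D) = { ',' }
FIRST(P D c) = { ',', 'c' }
ε ∉ FIRST(P D c), so FOLLOW(E) is not added.
PREDICT(E → P D c) = { ',', 'c' }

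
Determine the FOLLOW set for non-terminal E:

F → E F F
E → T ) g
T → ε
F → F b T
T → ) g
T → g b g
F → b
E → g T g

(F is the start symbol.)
{ ')', 'b', 'g' }

In F → E F F: E is followed by F F, add FIRST(F F) \ {ε} = { ')', 'b', 'g' }

Taking the union: FOLLOW(E) = { ')', 'b', 'g' }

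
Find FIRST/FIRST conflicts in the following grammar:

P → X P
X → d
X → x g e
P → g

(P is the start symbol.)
FIRST sets of the non-terminals at (or reachable through a nullable prefix from) the front of some alternative:
  FIRST(X) = { 'd', 'x' }

Productions for P:
  P → X P: FIRST = { 'd', 'x' }
  P → g: FIRST = { 'g' }
Productions for X:
  X → d: FIRST = { 'd' }
  X → x g e: FIRST = { 'x' }

All alternatives of each non-terminal have pairwise disjoint FIRST sets.

Answer: No FIRST/FIRST conflicts.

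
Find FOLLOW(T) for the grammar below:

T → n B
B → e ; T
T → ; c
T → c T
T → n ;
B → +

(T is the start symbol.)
To compute FOLLOW(T), find every occurrence of T on a right-hand side N → α T β: add FIRST(β) \ {ε}, and if β is empty or nullable also add FOLLOW(N). Iterate to a fixed point.

T is the start symbol, so $ ∈ FOLLOW(T).
In B → e ; T: T is at the end, add FOLLOW(B)
In T → c T: T is at the end; this adds FOLLOW(T) to itself — nothing new

The FOLLOW sets referred to above (computed the same way, to a fixed point):
  FOLLOW(B) = { $ }

Taking the union: FOLLOW(T) = { $ }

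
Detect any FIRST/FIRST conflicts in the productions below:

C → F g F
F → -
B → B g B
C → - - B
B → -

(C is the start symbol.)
A FIRST/FIRST conflict occurs when two productions N → α and N → β for the same non-terminal have FIRST(α) ∩ FIRST(β) ≠ ∅ (with ε ∈ FIRST of a nullable right-hand side, so two nullable alternatives also conflict).

FIRST sets of the non-terminals at (or reachable through a nullable prefix from) the front of some alternative:
  FIRST(F) = { '-' }
  FIRST(B) = { '-' }

Productions for C:
  C → F g F: FIRST = { '-' }
  C → - - B: FIRST = { '-' }
Productions for B:
  B → B g B: FIRST = { '-' }
  B → -: FIRST = { '-' }
F has only one production, so no FIRST/FIRST conflict is possible there.

Conflict for C: C → F g F and C → - - B
  Overlap: { '-' }
Conflict for B: B → B g B and B → -
  Overlap: { '-' }

Answer: Yes. C → F g F / C → '-' '-' B on { '-' }; B → B g B / B → '-' on { '-' }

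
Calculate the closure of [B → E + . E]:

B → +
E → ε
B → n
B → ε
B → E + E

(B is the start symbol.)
{ [B → E + . E], [E → .] }

To compute CLOSURE, for each item [A → α.Bβ] where B is a non-terminal, add [B → .γ] for all productions B → γ; repeat for the newly added items until nothing changes.

Start with: [B → E + . E]
  [B → E + . E] has the dot before E: add [E → .]
No further items can be added.

CLOSURE = { [B → E + . E], [E → .] }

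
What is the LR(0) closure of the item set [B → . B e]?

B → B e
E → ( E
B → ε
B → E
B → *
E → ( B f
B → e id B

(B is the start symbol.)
{ [B → . *], [B → . B e], [B → . E], [B → . e id B], [B → .], [E → . ( B f], [E → . ( E] }

Start with: [B → . B e]
  [B → . B e] has the dot before B: add [B → .], [B → . E], [B → . *], [B → . e id B]
  [B → . E] has the dot before E: add [E → . ( E], [E → . ( B f]
No further items can be added.

CLOSURE = { [B → . *], [B → . B e], [B → . E], [B → . e id B], [B → .], [E → . ( B f], [E → . ( E] }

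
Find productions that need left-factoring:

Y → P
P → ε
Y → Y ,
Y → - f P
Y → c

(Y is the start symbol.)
No, left-factoring is not needed

Left-factoring is needed when two productions for the same non-terminal
share a common prefix on the right-hand side.

Productions for Y:
  Y → P
  Y → Y ,
  Y → - f P
  Y → c

No common prefixes found.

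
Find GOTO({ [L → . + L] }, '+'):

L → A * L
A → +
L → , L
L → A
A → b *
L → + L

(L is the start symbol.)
{ [A → . +], [A → . b *], [L → + . L], [L → . + L], [L → . , L], [L → . A * L], [L → . A] }

GOTO(I, '+') = CLOSURE({ [A → αX.β] : [A → α.Xβ] ∈ I, X = '+' })

Items with dot before '+', with the dot advanced:
  [L → . + L] → [L → + . L]
Closure of the advanced items:
  [L → + . L] has the dot before L: add [L → . A * L], [L → . , L], [L → . A], [L → . + L]
  [L → . A * L] has the dot before A: add [A → . +], [A → . b *]

GOTO = { [A → . +], [A → . b *], [L → + . L], [L → . + L], [L → . , L], [L → . A * L], [L → . A] }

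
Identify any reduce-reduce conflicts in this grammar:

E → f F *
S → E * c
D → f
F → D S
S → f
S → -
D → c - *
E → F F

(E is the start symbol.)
Augment with E' → E and build the canonical LR(0) collection (I0 = CLOSURE({[E' → . E]}), then GOTO on every symbol after a dot until no new states appear). It has 18 states:
  I0: { [D → . c - *], [D → . f], [E → . F F], [E → . f F *], [E' → . E], [F → . D S] }  — shift
  I1: { [D → . c - *], [D → . f], [E → . F F], [E → . f F *], [F → . D S], [F → D . S], [S → . -], [S → . E * c], [S → . f] }  — shift
  I2: { [E' → E .] }  — accept
  I3: { [D → . c - *], [D → . f], [E → F . F], [F → . D S] }  — shift
  I4: { [D → c . - *] }  — shift
  I5: { [D → . c - *], [D → . f], [D → f .], [E → f . F *], [F → . D S] }  — shift, reduce
  I6: { [E → f F . *] }  — shift
  I7: { [D → f .] }  — reduce
  I8: { [E → f F * .] }  — reduce
  I9: { [D → c - . *] }  — shift
  I10: { [D → c - * .] }  — reduce
  I11: { [E → F F .] }  — reduce
  I12: { [S → - .] }  — reduce
  I13: { [S → E . * c] }  — shift
  I14: { [F → D S .] }  — reduce
  I15: { [D → . c - *], [D → . f], [D → f .], [E → f . F *], [F → . D S], [S → f .] }  — shift, 2 reduces
  I16: { [S → E * . c] }  — shift
  I17: { [S → E * c .] }  — reduce

I15 contains complete items [D → f .], [S → f .] — reduce-reduce conflict.

Answer: Yes — I15: [D → f .] vs [S → f .]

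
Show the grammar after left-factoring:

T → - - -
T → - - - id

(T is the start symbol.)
T → - - - T'
T' → ε
T' → id

Left-factoring transforms A → αβ₁ | αβ₂ into A → αA' and A' → β₁ | β₂
(α is the longest common prefix among the alternatives). Repeat until
no nonterminal has two alternatives with a common prefix.

Round 1: T has alternatives sharing prefix '- - -'. Introduce T': T → - - - T'
  Add: T' → ε
  Add: T' → id

No remaining common prefixes — done.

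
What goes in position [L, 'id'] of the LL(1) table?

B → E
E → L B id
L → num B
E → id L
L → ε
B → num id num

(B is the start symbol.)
To find M[L, 'id'], we find productions for L where 'id' is in the predict set (PREDICT(N → α) = (FIRST(α) \ {ε}) ∪ (FOLLOW(N) if α ⇒* ε)).

Relevant sets:
  FOLLOW(L) = { $, 'id', 'num' }

L → num B: PREDICT = { 'num' }
L → ε: PREDICT = { $, 'id', 'num' }
  'id' is in predict set, so this production goes in M[L, 'id']

M[L, 'id'] = L → ε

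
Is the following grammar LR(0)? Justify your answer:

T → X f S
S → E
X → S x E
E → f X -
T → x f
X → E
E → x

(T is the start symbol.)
Augment with T' → T and build the canonical LR(0) collection (I0 = CLOSURE({[T' → . T]}), then GOTO on every symbol after a dot until no new states appear). It has 16 states:
  I0: { [E → . f X -], [E → . x], [S → . E], [T → . X f S], [T → . x f], [T' → . T], [X → . E], [X → . S x E] }  — shift
  I1: { [S → E .], [X → E .] }  — 2 reduces
  I2: { [X → S . x E] }  — shift
  I3: { [T' → T .] }  — accept
  I4: { [T → X . f S] }  — shift
  I5: { [E → . f X -], [E → . x], [E → f . X -], [S → . E], [X → . E], [X → . S x E] }  — shift
  I6: { [E → x .], [T → x . f] }  — shift, reduce
  I7: { [T → x f .] }  — reduce
  I8: { [E → f X . -] }  — shift
  I9: { [E → x .] }  — reduce
  I10: { [E → f X - .] }  — reduce
  I11: { [E → . f X -], [E → . x], [S → . E], [T → X f . S] }  — shift
  I12: { [S → E .] }  — reduce
  I13: { [T → X f S .] }  — reduce
  I14: { [E → . f X -], [E → . x], [X → S x . E] }  — shift
  I15: { [X → S x E .] }  — reduce

Conflict in state I1:
  Reduce-reduce conflict: [S → E .] and [X → E .]
So the grammar is NOT LR(0).

Answer: No. Reduce-reduce conflict: [S → E .] and [X → E .]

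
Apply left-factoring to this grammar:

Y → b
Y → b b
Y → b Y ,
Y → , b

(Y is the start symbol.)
Y → b Y'
Y' → ε
Y' → b
Y' → Y ,
Y → , b

Left-factoring transforms A → αβ₁ | αβ₂ into A → αA' and A' → β₁ | β₂
(α is the longest common prefix among the alternatives). Repeat until
no nonterminal has two alternatives with a common prefix.

Round 1: Y has alternatives sharing prefix 'b'. Introduce Y': Y → b Y'
  Add: Y' → ε
  Add: Y' → b
  Add: Y' → Y ,

No remaining common prefixes — done.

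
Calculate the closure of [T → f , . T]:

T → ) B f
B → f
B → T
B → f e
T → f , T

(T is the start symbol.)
{ [T → . ) B f], [T → . f , T], [T → f , . T] }

To compute CLOSURE, for each item [A → α.Bβ] where B is a non-terminal, add [B → .γ] for all productions B → γ; repeat for the newly added items until nothing changes.

Start with: [T → f , . T]
  [T → f , . T] has the dot before T: add [T → . ) B f], [T → . f , T]
No further items can be added.

CLOSURE = { [T → . ) B f], [T → . f , T], [T → f , . T] }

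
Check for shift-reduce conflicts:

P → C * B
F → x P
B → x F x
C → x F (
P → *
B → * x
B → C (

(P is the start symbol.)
No shift-reduce conflicts

A shift-reduce conflict occurs when an LR(0) state has both:
  - a complete (reduce) item [A → α .] (dot at the end), and
  - a shift item [B → β . c γ] (dot before a terminal).

Augment with P' → P and build the canonical LR(0) collection (I0 = CLOSURE({[P' → . P]}), then GOTO on every symbol after a dot until no new states appear). It has 18 states:
  I0: { [C → . x F (], [P → . *], [P → . C * B], [P' → . P] }  — shift
  I1: { [P → * .] }  — reduce
  I2: { [P → C . * B] }  — shift
  I3: { [P' → P .] }  — accept
  I4: { [C → x . F (], [F → . x P] }  — shift
  I5: { [C → x F . (] }  — shift
  I6: { [C → . x F (], [F → x . P], [P → . *], [P → . C * B] }  — shift
  I7: { [F → x P .] }  — reduce
  I8: { [C → x F ( .] }  — reduce
  I9: { [B → . * x], [B → . C (], [B → . x F x], [C → . x F (], [P → C * . B] }  — shift
  I10: { [B → * . x] }  — shift
  I11: { [P → C * B .] }  — reduce
  I12: { [B → C . (] }  — shift
  I13: { [B → x . F x], [C → x . F (], [F → . x P] }  — shift
  I14: { [B → x F . x], [C → x F . (] }  — shift
  I15: { [B → x F x .] }  — reduce
  I16: { [B → C ( .] }  — reduce
  I17: { [B → * x .] }  — reduce

No state contains both a complete item and a shift item.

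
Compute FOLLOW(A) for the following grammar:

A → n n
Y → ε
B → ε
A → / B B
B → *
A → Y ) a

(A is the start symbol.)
To compute FOLLOW(A), find every occurrence of A on a right-hand side N → α A β: add FIRST(β) \ {ε}, and if β is empty or nullable also add FOLLOW(N). Iterate to a fixed point.

A is the start symbol, so $ ∈ FOLLOW(A).
A does not occur on any right-hand side.

Taking the union: FOLLOW(A) = { $ }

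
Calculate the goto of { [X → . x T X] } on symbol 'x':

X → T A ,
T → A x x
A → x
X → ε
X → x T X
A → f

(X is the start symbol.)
{ [A → . f], [A → . x], [T → . A x x], [X → x . T X] }

GOTO(I, 'x') = CLOSURE({ [A → αX.β] : [A → α.Xβ] ∈ I, X = 'x' })

Items with dot before 'x', with the dot advanced:
  [X → . x T X] → [X → x . T X]
Closure of the advanced items:
  [X → x . T X] has the dot before T: add [T → . A x x]
  [T → . A x x] has the dot before A: add [A → . x], [A → . f]

GOTO = { [A → . f], [A → . x], [T → . A x x], [X → x . T X] }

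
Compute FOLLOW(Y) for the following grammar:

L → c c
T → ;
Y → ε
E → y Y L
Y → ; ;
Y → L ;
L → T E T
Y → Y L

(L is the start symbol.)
To compute FOLLOW(Y), find every occurrence of Y on a right-hand side N → α Y β: add FIRST(β) \ {ε}, and if β is empty or nullable also add FOLLOW(N). Iterate to a fixed point.

In E → y Y L: Y is followed by L, add FIRST(L) \ {ε} = { ';', 'c' }
In Y → Y L: Y is followed by L, add FIRST(L) \ {ε} = { ';', 'c' }

Taking the union: FOLLOW(Y) = { ';', 'c' }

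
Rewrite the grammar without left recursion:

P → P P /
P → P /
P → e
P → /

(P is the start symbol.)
P → e P'
P → / P'
P' → P / P'
P' → / P'
P' → ε

P is directly left-recursive. The standard transformation for
  A → A α₁ | ... | A α_m | β₁ | ... | β_n
is
  A  → β₁ A' | ... | β_n A'
  A' → α₁ A' | ... | α_m A' | ε

P → e becomes P → e P'
P → / becomes P → / P'
P → P P / becomes P' → P / P'
P → P / becomes P' → / P'
Add P' → ε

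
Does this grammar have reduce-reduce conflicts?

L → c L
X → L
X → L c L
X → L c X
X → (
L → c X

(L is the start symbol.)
Yes — I4: [L → c L .] vs [X → L .]; I7: [X → L .] vs [X → L c L .]

A reduce-reduce conflict occurs when an LR(0) state has two complete items [A → α .] and [B → β .] — both call for a reduction, and with no lookahead the parser cannot choose between them.

Augment with L' → L and build the canonical LR(0) collection (I0 = CLOSURE({[L' → . L]}), then GOTO on every symbol after a dot until no new states appear). It has 9 states:
  I0: { [L → . c L], [L → . c X], [L' → . L] }  — shift
  I1: { [L' → L .] }  — accept
  I2: { [L → . c L], [L → . c X], [L → c . L], [L → c . X], [X → . (], [X → . L c L], [X → . L c X], [X → . L] }  — shift
  I3: { [X → ( .] }  — reduce
  I4: { [L → c L .], [X → L . c L], [X → L . c X], [X → L .] }  — shift, 2 reduces
  I5: { [L → c X .] }  — reduce
  I6: { [L → . c L], [L → . c X], [X → . (], [X → . L c L], [X → . L c X], [X → . L], [X → L c . L], [X → L c . X] }  — shift
  I7: { [X → L . c L], [X → L . c X], [X → L .], [X → L c L .] }  — shift, 2 reduces
  I8: { [X → L c X .] }  — reduce

I4 contains complete items [L → c L .], [X → L .] — reduce-reduce conflict.
I7 contains complete items [X → L .], [X → L c L .] — reduce-reduce conflict.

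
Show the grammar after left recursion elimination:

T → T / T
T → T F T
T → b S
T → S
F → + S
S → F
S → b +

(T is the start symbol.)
T is directly left-recursive. The standard transformation for
  A → A α₁ | ... | A α_m | β₁ | ... | β_n
is
  A  → β₁ A' | ... | β_n A'
  A' → α₁ A' | ... | α_m A' | ε

T → b S becomes T → b S T'
T → S becomes T → S T'
T → T / T becomes T' → / T T'
T → T F T becomes T' → F T T'
Add T' → ε

Productions for other non-terminals are unchanged:
  F → + S
  S → F
  S → b +

Resulting grammar:
T → b S T'
T → S T'
T' → / T T'
T' → F T T'
T' → ε
F → + S
S → F
S → b +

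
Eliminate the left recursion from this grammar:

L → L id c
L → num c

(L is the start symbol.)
L → num c L'
L' → id c L'
L' → ε

L is directly left-recursive. The standard transformation for
  A → A α₁ | ... | A α_m | β₁ | ... | β_n
is
  A  → β₁ A' | ... | β_n A'
  A' → α₁ A' | ... | α_m A' | ε

L → num c becomes L → num c L'
L → L id c becomes L' → id c L'
Add L' → ε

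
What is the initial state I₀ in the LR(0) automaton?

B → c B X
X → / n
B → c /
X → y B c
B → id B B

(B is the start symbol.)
{ [B → . c /], [B → . c B X], [B → . id B B], [B' → . B] }

First, augment the grammar with B' → B
I₀ = CLOSURE({ [B' → . B] }):
  [B' → . B] has the dot before B: add [B → . c B X], [B → . c /], [B → . id B B]
No further items can be added.

I₀ = { [B → . c /], [B → . c B X], [B → . id B B], [B' → . B] }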